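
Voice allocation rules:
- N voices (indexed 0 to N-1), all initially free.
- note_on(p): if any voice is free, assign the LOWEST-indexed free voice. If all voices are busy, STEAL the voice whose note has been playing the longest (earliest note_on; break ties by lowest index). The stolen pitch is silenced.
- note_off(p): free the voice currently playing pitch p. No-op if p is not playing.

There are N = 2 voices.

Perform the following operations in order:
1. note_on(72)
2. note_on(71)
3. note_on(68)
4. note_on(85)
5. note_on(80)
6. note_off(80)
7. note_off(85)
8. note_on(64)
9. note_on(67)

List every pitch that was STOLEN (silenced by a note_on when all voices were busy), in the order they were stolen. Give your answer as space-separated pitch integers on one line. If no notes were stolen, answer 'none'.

Answer: 72 71 68

Derivation:
Op 1: note_on(72): voice 0 is free -> assigned | voices=[72 -]
Op 2: note_on(71): voice 1 is free -> assigned | voices=[72 71]
Op 3: note_on(68): all voices busy, STEAL voice 0 (pitch 72, oldest) -> assign | voices=[68 71]
Op 4: note_on(85): all voices busy, STEAL voice 1 (pitch 71, oldest) -> assign | voices=[68 85]
Op 5: note_on(80): all voices busy, STEAL voice 0 (pitch 68, oldest) -> assign | voices=[80 85]
Op 6: note_off(80): free voice 0 | voices=[- 85]
Op 7: note_off(85): free voice 1 | voices=[- -]
Op 8: note_on(64): voice 0 is free -> assigned | voices=[64 -]
Op 9: note_on(67): voice 1 is free -> assigned | voices=[64 67]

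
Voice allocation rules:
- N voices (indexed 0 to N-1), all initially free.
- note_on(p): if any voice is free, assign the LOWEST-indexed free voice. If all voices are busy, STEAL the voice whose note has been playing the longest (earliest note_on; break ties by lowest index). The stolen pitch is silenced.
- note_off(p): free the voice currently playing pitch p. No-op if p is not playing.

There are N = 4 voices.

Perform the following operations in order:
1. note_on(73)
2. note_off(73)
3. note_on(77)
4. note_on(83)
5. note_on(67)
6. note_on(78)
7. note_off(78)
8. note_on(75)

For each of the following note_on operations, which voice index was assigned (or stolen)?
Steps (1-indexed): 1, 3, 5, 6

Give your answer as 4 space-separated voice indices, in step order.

Answer: 0 0 2 3

Derivation:
Op 1: note_on(73): voice 0 is free -> assigned | voices=[73 - - -]
Op 2: note_off(73): free voice 0 | voices=[- - - -]
Op 3: note_on(77): voice 0 is free -> assigned | voices=[77 - - -]
Op 4: note_on(83): voice 1 is free -> assigned | voices=[77 83 - -]
Op 5: note_on(67): voice 2 is free -> assigned | voices=[77 83 67 -]
Op 6: note_on(78): voice 3 is free -> assigned | voices=[77 83 67 78]
Op 7: note_off(78): free voice 3 | voices=[77 83 67 -]
Op 8: note_on(75): voice 3 is free -> assigned | voices=[77 83 67 75]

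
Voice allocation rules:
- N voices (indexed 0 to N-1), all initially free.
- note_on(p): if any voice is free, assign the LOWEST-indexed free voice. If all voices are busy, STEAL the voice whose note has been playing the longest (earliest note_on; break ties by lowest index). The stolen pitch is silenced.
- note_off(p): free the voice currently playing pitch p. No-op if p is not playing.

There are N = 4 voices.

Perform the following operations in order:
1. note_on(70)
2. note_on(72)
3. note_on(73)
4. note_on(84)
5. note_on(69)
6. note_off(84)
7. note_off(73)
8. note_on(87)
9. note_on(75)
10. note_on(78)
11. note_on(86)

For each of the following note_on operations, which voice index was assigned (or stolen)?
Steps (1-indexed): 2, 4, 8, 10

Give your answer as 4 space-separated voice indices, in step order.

Op 1: note_on(70): voice 0 is free -> assigned | voices=[70 - - -]
Op 2: note_on(72): voice 1 is free -> assigned | voices=[70 72 - -]
Op 3: note_on(73): voice 2 is free -> assigned | voices=[70 72 73 -]
Op 4: note_on(84): voice 3 is free -> assigned | voices=[70 72 73 84]
Op 5: note_on(69): all voices busy, STEAL voice 0 (pitch 70, oldest) -> assign | voices=[69 72 73 84]
Op 6: note_off(84): free voice 3 | voices=[69 72 73 -]
Op 7: note_off(73): free voice 2 | voices=[69 72 - -]
Op 8: note_on(87): voice 2 is free -> assigned | voices=[69 72 87 -]
Op 9: note_on(75): voice 3 is free -> assigned | voices=[69 72 87 75]
Op 10: note_on(78): all voices busy, STEAL voice 1 (pitch 72, oldest) -> assign | voices=[69 78 87 75]
Op 11: note_on(86): all voices busy, STEAL voice 0 (pitch 69, oldest) -> assign | voices=[86 78 87 75]

Answer: 1 3 2 1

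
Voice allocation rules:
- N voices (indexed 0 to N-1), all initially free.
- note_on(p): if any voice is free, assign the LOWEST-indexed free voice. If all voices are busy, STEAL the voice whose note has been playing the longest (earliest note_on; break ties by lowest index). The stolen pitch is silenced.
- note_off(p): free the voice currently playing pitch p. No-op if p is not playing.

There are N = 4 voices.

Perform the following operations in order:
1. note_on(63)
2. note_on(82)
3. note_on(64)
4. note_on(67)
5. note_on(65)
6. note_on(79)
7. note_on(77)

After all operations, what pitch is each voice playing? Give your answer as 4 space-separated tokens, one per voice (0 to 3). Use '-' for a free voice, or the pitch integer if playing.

Answer: 65 79 77 67

Derivation:
Op 1: note_on(63): voice 0 is free -> assigned | voices=[63 - - -]
Op 2: note_on(82): voice 1 is free -> assigned | voices=[63 82 - -]
Op 3: note_on(64): voice 2 is free -> assigned | voices=[63 82 64 -]
Op 4: note_on(67): voice 3 is free -> assigned | voices=[63 82 64 67]
Op 5: note_on(65): all voices busy, STEAL voice 0 (pitch 63, oldest) -> assign | voices=[65 82 64 67]
Op 6: note_on(79): all voices busy, STEAL voice 1 (pitch 82, oldest) -> assign | voices=[65 79 64 67]
Op 7: note_on(77): all voices busy, STEAL voice 2 (pitch 64, oldest) -> assign | voices=[65 79 77 67]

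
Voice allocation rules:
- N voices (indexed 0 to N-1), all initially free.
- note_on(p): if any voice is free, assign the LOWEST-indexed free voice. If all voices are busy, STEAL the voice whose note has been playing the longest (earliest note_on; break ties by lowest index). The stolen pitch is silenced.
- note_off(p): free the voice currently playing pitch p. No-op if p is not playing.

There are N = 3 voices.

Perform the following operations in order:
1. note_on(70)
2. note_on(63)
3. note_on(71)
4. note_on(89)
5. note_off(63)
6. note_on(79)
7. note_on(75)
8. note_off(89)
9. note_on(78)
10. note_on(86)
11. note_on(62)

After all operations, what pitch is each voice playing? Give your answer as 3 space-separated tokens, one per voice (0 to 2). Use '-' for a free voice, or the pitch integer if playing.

Op 1: note_on(70): voice 0 is free -> assigned | voices=[70 - -]
Op 2: note_on(63): voice 1 is free -> assigned | voices=[70 63 -]
Op 3: note_on(71): voice 2 is free -> assigned | voices=[70 63 71]
Op 4: note_on(89): all voices busy, STEAL voice 0 (pitch 70, oldest) -> assign | voices=[89 63 71]
Op 5: note_off(63): free voice 1 | voices=[89 - 71]
Op 6: note_on(79): voice 1 is free -> assigned | voices=[89 79 71]
Op 7: note_on(75): all voices busy, STEAL voice 2 (pitch 71, oldest) -> assign | voices=[89 79 75]
Op 8: note_off(89): free voice 0 | voices=[- 79 75]
Op 9: note_on(78): voice 0 is free -> assigned | voices=[78 79 75]
Op 10: note_on(86): all voices busy, STEAL voice 1 (pitch 79, oldest) -> assign | voices=[78 86 75]
Op 11: note_on(62): all voices busy, STEAL voice 2 (pitch 75, oldest) -> assign | voices=[78 86 62]

Answer: 78 86 62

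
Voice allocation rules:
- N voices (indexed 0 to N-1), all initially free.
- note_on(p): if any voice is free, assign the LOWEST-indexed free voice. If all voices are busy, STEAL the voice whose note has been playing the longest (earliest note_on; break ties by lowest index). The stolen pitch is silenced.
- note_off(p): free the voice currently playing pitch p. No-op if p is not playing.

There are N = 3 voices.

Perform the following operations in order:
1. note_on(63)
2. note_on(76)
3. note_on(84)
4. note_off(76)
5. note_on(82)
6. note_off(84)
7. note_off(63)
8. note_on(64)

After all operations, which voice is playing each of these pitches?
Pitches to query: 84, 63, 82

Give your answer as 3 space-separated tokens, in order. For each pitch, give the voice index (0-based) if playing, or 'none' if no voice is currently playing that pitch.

Op 1: note_on(63): voice 0 is free -> assigned | voices=[63 - -]
Op 2: note_on(76): voice 1 is free -> assigned | voices=[63 76 -]
Op 3: note_on(84): voice 2 is free -> assigned | voices=[63 76 84]
Op 4: note_off(76): free voice 1 | voices=[63 - 84]
Op 5: note_on(82): voice 1 is free -> assigned | voices=[63 82 84]
Op 6: note_off(84): free voice 2 | voices=[63 82 -]
Op 7: note_off(63): free voice 0 | voices=[- 82 -]
Op 8: note_on(64): voice 0 is free -> assigned | voices=[64 82 -]

Answer: none none 1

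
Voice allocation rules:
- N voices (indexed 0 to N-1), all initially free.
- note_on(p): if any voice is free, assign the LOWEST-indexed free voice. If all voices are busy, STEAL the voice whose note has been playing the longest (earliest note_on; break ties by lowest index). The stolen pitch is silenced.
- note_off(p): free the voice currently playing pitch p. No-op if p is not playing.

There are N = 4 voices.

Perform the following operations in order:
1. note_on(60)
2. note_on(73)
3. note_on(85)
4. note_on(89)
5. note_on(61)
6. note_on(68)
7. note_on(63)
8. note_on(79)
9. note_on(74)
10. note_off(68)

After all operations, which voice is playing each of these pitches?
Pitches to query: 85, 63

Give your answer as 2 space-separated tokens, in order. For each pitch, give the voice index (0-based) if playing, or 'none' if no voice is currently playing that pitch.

Answer: none 2

Derivation:
Op 1: note_on(60): voice 0 is free -> assigned | voices=[60 - - -]
Op 2: note_on(73): voice 1 is free -> assigned | voices=[60 73 - -]
Op 3: note_on(85): voice 2 is free -> assigned | voices=[60 73 85 -]
Op 4: note_on(89): voice 3 is free -> assigned | voices=[60 73 85 89]
Op 5: note_on(61): all voices busy, STEAL voice 0 (pitch 60, oldest) -> assign | voices=[61 73 85 89]
Op 6: note_on(68): all voices busy, STEAL voice 1 (pitch 73, oldest) -> assign | voices=[61 68 85 89]
Op 7: note_on(63): all voices busy, STEAL voice 2 (pitch 85, oldest) -> assign | voices=[61 68 63 89]
Op 8: note_on(79): all voices busy, STEAL voice 3 (pitch 89, oldest) -> assign | voices=[61 68 63 79]
Op 9: note_on(74): all voices busy, STEAL voice 0 (pitch 61, oldest) -> assign | voices=[74 68 63 79]
Op 10: note_off(68): free voice 1 | voices=[74 - 63 79]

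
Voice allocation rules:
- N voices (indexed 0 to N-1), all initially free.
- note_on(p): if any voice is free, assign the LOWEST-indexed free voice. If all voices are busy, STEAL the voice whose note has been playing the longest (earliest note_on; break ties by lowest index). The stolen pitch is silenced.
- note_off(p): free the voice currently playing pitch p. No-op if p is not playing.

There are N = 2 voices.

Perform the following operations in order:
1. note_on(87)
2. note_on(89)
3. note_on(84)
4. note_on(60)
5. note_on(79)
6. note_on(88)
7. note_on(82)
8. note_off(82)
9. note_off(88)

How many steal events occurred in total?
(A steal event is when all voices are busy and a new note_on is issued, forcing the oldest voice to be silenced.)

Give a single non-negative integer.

Op 1: note_on(87): voice 0 is free -> assigned | voices=[87 -]
Op 2: note_on(89): voice 1 is free -> assigned | voices=[87 89]
Op 3: note_on(84): all voices busy, STEAL voice 0 (pitch 87, oldest) -> assign | voices=[84 89]
Op 4: note_on(60): all voices busy, STEAL voice 1 (pitch 89, oldest) -> assign | voices=[84 60]
Op 5: note_on(79): all voices busy, STEAL voice 0 (pitch 84, oldest) -> assign | voices=[79 60]
Op 6: note_on(88): all voices busy, STEAL voice 1 (pitch 60, oldest) -> assign | voices=[79 88]
Op 7: note_on(82): all voices busy, STEAL voice 0 (pitch 79, oldest) -> assign | voices=[82 88]
Op 8: note_off(82): free voice 0 | voices=[- 88]
Op 9: note_off(88): free voice 1 | voices=[- -]

Answer: 5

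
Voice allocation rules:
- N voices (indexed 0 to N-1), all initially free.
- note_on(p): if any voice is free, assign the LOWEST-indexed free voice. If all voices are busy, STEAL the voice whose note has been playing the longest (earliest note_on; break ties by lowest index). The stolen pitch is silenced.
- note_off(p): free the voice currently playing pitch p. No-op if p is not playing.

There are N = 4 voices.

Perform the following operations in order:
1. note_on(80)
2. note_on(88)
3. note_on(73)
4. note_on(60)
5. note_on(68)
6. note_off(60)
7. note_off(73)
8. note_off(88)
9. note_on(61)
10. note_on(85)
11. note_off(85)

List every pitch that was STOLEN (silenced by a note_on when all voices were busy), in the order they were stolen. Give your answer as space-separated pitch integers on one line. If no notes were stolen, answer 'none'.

Answer: 80

Derivation:
Op 1: note_on(80): voice 0 is free -> assigned | voices=[80 - - -]
Op 2: note_on(88): voice 1 is free -> assigned | voices=[80 88 - -]
Op 3: note_on(73): voice 2 is free -> assigned | voices=[80 88 73 -]
Op 4: note_on(60): voice 3 is free -> assigned | voices=[80 88 73 60]
Op 5: note_on(68): all voices busy, STEAL voice 0 (pitch 80, oldest) -> assign | voices=[68 88 73 60]
Op 6: note_off(60): free voice 3 | voices=[68 88 73 -]
Op 7: note_off(73): free voice 2 | voices=[68 88 - -]
Op 8: note_off(88): free voice 1 | voices=[68 - - -]
Op 9: note_on(61): voice 1 is free -> assigned | voices=[68 61 - -]
Op 10: note_on(85): voice 2 is free -> assigned | voices=[68 61 85 -]
Op 11: note_off(85): free voice 2 | voices=[68 61 - -]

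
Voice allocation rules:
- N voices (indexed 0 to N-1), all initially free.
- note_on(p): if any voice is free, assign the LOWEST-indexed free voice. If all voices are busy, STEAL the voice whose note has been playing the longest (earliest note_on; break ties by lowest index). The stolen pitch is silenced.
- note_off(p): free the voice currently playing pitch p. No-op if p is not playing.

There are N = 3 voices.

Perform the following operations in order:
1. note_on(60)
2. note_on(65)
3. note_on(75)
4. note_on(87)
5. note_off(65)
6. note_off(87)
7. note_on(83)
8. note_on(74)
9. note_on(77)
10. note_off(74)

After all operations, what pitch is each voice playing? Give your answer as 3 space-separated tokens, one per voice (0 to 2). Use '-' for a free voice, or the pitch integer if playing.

Answer: 83 - 77

Derivation:
Op 1: note_on(60): voice 0 is free -> assigned | voices=[60 - -]
Op 2: note_on(65): voice 1 is free -> assigned | voices=[60 65 -]
Op 3: note_on(75): voice 2 is free -> assigned | voices=[60 65 75]
Op 4: note_on(87): all voices busy, STEAL voice 0 (pitch 60, oldest) -> assign | voices=[87 65 75]
Op 5: note_off(65): free voice 1 | voices=[87 - 75]
Op 6: note_off(87): free voice 0 | voices=[- - 75]
Op 7: note_on(83): voice 0 is free -> assigned | voices=[83 - 75]
Op 8: note_on(74): voice 1 is free -> assigned | voices=[83 74 75]
Op 9: note_on(77): all voices busy, STEAL voice 2 (pitch 75, oldest) -> assign | voices=[83 74 77]
Op 10: note_off(74): free voice 1 | voices=[83 - 77]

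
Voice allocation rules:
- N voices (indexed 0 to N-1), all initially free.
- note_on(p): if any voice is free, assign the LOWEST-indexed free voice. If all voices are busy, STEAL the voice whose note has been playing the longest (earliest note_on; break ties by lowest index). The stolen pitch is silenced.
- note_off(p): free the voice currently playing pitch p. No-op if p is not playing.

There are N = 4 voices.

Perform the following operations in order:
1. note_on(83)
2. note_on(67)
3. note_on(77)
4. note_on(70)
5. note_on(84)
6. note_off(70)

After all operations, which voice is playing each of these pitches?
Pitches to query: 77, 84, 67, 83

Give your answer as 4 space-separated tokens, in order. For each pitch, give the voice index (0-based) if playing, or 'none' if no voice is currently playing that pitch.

Answer: 2 0 1 none

Derivation:
Op 1: note_on(83): voice 0 is free -> assigned | voices=[83 - - -]
Op 2: note_on(67): voice 1 is free -> assigned | voices=[83 67 - -]
Op 3: note_on(77): voice 2 is free -> assigned | voices=[83 67 77 -]
Op 4: note_on(70): voice 3 is free -> assigned | voices=[83 67 77 70]
Op 5: note_on(84): all voices busy, STEAL voice 0 (pitch 83, oldest) -> assign | voices=[84 67 77 70]
Op 6: note_off(70): free voice 3 | voices=[84 67 77 -]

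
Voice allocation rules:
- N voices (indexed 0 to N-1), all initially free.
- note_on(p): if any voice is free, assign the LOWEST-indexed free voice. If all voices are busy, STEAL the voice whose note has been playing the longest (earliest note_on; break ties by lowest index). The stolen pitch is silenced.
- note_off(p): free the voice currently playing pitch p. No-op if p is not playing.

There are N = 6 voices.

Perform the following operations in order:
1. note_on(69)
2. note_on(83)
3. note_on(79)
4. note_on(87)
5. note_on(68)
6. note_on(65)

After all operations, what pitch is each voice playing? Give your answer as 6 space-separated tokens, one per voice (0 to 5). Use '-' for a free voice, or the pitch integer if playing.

Op 1: note_on(69): voice 0 is free -> assigned | voices=[69 - - - - -]
Op 2: note_on(83): voice 1 is free -> assigned | voices=[69 83 - - - -]
Op 3: note_on(79): voice 2 is free -> assigned | voices=[69 83 79 - - -]
Op 4: note_on(87): voice 3 is free -> assigned | voices=[69 83 79 87 - -]
Op 5: note_on(68): voice 4 is free -> assigned | voices=[69 83 79 87 68 -]
Op 6: note_on(65): voice 5 is free -> assigned | voices=[69 83 79 87 68 65]

Answer: 69 83 79 87 68 65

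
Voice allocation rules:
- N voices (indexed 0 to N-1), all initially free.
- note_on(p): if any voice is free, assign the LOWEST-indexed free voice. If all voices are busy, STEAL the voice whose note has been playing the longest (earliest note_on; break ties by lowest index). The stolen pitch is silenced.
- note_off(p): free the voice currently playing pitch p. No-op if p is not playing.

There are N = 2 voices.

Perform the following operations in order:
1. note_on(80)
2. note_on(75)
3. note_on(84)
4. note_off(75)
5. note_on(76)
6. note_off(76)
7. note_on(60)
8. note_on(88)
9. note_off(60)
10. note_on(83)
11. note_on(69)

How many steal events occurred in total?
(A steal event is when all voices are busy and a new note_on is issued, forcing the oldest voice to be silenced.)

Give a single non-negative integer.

Answer: 3

Derivation:
Op 1: note_on(80): voice 0 is free -> assigned | voices=[80 -]
Op 2: note_on(75): voice 1 is free -> assigned | voices=[80 75]
Op 3: note_on(84): all voices busy, STEAL voice 0 (pitch 80, oldest) -> assign | voices=[84 75]
Op 4: note_off(75): free voice 1 | voices=[84 -]
Op 5: note_on(76): voice 1 is free -> assigned | voices=[84 76]
Op 6: note_off(76): free voice 1 | voices=[84 -]
Op 7: note_on(60): voice 1 is free -> assigned | voices=[84 60]
Op 8: note_on(88): all voices busy, STEAL voice 0 (pitch 84, oldest) -> assign | voices=[88 60]
Op 9: note_off(60): free voice 1 | voices=[88 -]
Op 10: note_on(83): voice 1 is free -> assigned | voices=[88 83]
Op 11: note_on(69): all voices busy, STEAL voice 0 (pitch 88, oldest) -> assign | voices=[69 83]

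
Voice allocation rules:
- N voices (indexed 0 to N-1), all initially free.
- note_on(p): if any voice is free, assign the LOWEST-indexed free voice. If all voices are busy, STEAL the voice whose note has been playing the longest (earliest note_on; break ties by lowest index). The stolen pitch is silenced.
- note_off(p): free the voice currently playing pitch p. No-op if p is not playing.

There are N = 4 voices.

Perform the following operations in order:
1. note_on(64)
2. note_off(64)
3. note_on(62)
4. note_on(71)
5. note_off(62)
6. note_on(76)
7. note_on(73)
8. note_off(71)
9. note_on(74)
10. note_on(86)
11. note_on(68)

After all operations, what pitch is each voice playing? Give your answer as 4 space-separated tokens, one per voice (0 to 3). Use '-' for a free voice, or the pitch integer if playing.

Answer: 68 74 73 86

Derivation:
Op 1: note_on(64): voice 0 is free -> assigned | voices=[64 - - -]
Op 2: note_off(64): free voice 0 | voices=[- - - -]
Op 3: note_on(62): voice 0 is free -> assigned | voices=[62 - - -]
Op 4: note_on(71): voice 1 is free -> assigned | voices=[62 71 - -]
Op 5: note_off(62): free voice 0 | voices=[- 71 - -]
Op 6: note_on(76): voice 0 is free -> assigned | voices=[76 71 - -]
Op 7: note_on(73): voice 2 is free -> assigned | voices=[76 71 73 -]
Op 8: note_off(71): free voice 1 | voices=[76 - 73 -]
Op 9: note_on(74): voice 1 is free -> assigned | voices=[76 74 73 -]
Op 10: note_on(86): voice 3 is free -> assigned | voices=[76 74 73 86]
Op 11: note_on(68): all voices busy, STEAL voice 0 (pitch 76, oldest) -> assign | voices=[68 74 73 86]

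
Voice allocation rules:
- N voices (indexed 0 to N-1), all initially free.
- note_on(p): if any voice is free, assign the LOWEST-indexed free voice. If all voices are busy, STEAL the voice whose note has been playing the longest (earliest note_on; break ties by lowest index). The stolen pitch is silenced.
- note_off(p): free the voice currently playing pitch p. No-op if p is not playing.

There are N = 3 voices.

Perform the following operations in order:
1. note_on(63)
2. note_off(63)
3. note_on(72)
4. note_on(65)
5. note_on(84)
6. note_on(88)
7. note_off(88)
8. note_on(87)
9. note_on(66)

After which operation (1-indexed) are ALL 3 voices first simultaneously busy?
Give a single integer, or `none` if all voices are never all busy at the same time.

Answer: 5

Derivation:
Op 1: note_on(63): voice 0 is free -> assigned | voices=[63 - -]
Op 2: note_off(63): free voice 0 | voices=[- - -]
Op 3: note_on(72): voice 0 is free -> assigned | voices=[72 - -]
Op 4: note_on(65): voice 1 is free -> assigned | voices=[72 65 -]
Op 5: note_on(84): voice 2 is free -> assigned | voices=[72 65 84]
Op 6: note_on(88): all voices busy, STEAL voice 0 (pitch 72, oldest) -> assign | voices=[88 65 84]
Op 7: note_off(88): free voice 0 | voices=[- 65 84]
Op 8: note_on(87): voice 0 is free -> assigned | voices=[87 65 84]
Op 9: note_on(66): all voices busy, STEAL voice 1 (pitch 65, oldest) -> assign | voices=[87 66 84]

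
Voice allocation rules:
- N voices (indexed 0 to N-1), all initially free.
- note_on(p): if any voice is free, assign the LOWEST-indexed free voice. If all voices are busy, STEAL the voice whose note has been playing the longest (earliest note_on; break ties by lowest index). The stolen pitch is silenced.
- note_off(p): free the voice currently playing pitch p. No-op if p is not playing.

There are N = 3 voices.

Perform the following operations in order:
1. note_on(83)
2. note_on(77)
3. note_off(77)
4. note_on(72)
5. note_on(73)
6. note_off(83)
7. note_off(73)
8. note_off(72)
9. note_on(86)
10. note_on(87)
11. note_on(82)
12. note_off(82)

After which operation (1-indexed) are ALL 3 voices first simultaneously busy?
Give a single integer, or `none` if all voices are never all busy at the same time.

Op 1: note_on(83): voice 0 is free -> assigned | voices=[83 - -]
Op 2: note_on(77): voice 1 is free -> assigned | voices=[83 77 -]
Op 3: note_off(77): free voice 1 | voices=[83 - -]
Op 4: note_on(72): voice 1 is free -> assigned | voices=[83 72 -]
Op 5: note_on(73): voice 2 is free -> assigned | voices=[83 72 73]
Op 6: note_off(83): free voice 0 | voices=[- 72 73]
Op 7: note_off(73): free voice 2 | voices=[- 72 -]
Op 8: note_off(72): free voice 1 | voices=[- - -]
Op 9: note_on(86): voice 0 is free -> assigned | voices=[86 - -]
Op 10: note_on(87): voice 1 is free -> assigned | voices=[86 87 -]
Op 11: note_on(82): voice 2 is free -> assigned | voices=[86 87 82]
Op 12: note_off(82): free voice 2 | voices=[86 87 -]

Answer: 5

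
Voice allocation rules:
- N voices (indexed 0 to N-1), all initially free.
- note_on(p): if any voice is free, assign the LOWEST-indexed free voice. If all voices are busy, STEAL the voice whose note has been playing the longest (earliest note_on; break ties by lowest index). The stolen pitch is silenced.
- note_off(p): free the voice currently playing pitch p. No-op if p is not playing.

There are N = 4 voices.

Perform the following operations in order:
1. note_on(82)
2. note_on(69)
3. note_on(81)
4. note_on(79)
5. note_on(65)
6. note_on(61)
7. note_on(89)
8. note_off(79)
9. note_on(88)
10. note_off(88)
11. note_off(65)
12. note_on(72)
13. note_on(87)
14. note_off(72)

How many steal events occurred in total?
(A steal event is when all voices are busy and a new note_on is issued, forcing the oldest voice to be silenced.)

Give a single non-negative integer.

Op 1: note_on(82): voice 0 is free -> assigned | voices=[82 - - -]
Op 2: note_on(69): voice 1 is free -> assigned | voices=[82 69 - -]
Op 3: note_on(81): voice 2 is free -> assigned | voices=[82 69 81 -]
Op 4: note_on(79): voice 3 is free -> assigned | voices=[82 69 81 79]
Op 5: note_on(65): all voices busy, STEAL voice 0 (pitch 82, oldest) -> assign | voices=[65 69 81 79]
Op 6: note_on(61): all voices busy, STEAL voice 1 (pitch 69, oldest) -> assign | voices=[65 61 81 79]
Op 7: note_on(89): all voices busy, STEAL voice 2 (pitch 81, oldest) -> assign | voices=[65 61 89 79]
Op 8: note_off(79): free voice 3 | voices=[65 61 89 -]
Op 9: note_on(88): voice 3 is free -> assigned | voices=[65 61 89 88]
Op 10: note_off(88): free voice 3 | voices=[65 61 89 -]
Op 11: note_off(65): free voice 0 | voices=[- 61 89 -]
Op 12: note_on(72): voice 0 is free -> assigned | voices=[72 61 89 -]
Op 13: note_on(87): voice 3 is free -> assigned | voices=[72 61 89 87]
Op 14: note_off(72): free voice 0 | voices=[- 61 89 87]

Answer: 3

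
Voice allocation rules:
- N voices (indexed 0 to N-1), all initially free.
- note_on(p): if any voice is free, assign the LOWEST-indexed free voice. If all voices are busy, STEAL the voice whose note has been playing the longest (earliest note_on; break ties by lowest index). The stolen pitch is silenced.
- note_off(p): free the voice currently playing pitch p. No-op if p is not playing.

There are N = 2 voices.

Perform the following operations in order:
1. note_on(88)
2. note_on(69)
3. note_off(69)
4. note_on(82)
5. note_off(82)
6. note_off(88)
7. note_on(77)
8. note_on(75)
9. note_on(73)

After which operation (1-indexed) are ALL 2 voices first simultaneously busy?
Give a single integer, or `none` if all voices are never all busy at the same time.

Answer: 2

Derivation:
Op 1: note_on(88): voice 0 is free -> assigned | voices=[88 -]
Op 2: note_on(69): voice 1 is free -> assigned | voices=[88 69]
Op 3: note_off(69): free voice 1 | voices=[88 -]
Op 4: note_on(82): voice 1 is free -> assigned | voices=[88 82]
Op 5: note_off(82): free voice 1 | voices=[88 -]
Op 6: note_off(88): free voice 0 | voices=[- -]
Op 7: note_on(77): voice 0 is free -> assigned | voices=[77 -]
Op 8: note_on(75): voice 1 is free -> assigned | voices=[77 75]
Op 9: note_on(73): all voices busy, STEAL voice 0 (pitch 77, oldest) -> assign | voices=[73 75]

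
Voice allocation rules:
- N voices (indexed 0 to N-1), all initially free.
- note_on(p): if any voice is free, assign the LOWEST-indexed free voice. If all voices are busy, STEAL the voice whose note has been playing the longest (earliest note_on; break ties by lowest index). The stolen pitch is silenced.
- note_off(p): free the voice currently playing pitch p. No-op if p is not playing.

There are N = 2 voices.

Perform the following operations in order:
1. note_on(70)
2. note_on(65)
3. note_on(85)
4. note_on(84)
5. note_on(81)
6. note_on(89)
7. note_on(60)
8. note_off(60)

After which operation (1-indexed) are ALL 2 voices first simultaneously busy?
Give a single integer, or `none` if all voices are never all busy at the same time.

Answer: 2

Derivation:
Op 1: note_on(70): voice 0 is free -> assigned | voices=[70 -]
Op 2: note_on(65): voice 1 is free -> assigned | voices=[70 65]
Op 3: note_on(85): all voices busy, STEAL voice 0 (pitch 70, oldest) -> assign | voices=[85 65]
Op 4: note_on(84): all voices busy, STEAL voice 1 (pitch 65, oldest) -> assign | voices=[85 84]
Op 5: note_on(81): all voices busy, STEAL voice 0 (pitch 85, oldest) -> assign | voices=[81 84]
Op 6: note_on(89): all voices busy, STEAL voice 1 (pitch 84, oldest) -> assign | voices=[81 89]
Op 7: note_on(60): all voices busy, STEAL voice 0 (pitch 81, oldest) -> assign | voices=[60 89]
Op 8: note_off(60): free voice 0 | voices=[- 89]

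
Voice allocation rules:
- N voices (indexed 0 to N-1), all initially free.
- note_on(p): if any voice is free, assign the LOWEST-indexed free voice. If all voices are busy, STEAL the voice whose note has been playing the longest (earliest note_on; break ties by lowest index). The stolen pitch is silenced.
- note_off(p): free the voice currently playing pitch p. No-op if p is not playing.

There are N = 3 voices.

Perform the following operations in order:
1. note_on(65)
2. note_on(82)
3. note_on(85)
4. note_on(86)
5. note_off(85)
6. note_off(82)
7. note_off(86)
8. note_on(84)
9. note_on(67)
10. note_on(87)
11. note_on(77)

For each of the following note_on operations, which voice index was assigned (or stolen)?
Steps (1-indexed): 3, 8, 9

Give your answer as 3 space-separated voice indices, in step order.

Answer: 2 0 1

Derivation:
Op 1: note_on(65): voice 0 is free -> assigned | voices=[65 - -]
Op 2: note_on(82): voice 1 is free -> assigned | voices=[65 82 -]
Op 3: note_on(85): voice 2 is free -> assigned | voices=[65 82 85]
Op 4: note_on(86): all voices busy, STEAL voice 0 (pitch 65, oldest) -> assign | voices=[86 82 85]
Op 5: note_off(85): free voice 2 | voices=[86 82 -]
Op 6: note_off(82): free voice 1 | voices=[86 - -]
Op 7: note_off(86): free voice 0 | voices=[- - -]
Op 8: note_on(84): voice 0 is free -> assigned | voices=[84 - -]
Op 9: note_on(67): voice 1 is free -> assigned | voices=[84 67 -]
Op 10: note_on(87): voice 2 is free -> assigned | voices=[84 67 87]
Op 11: note_on(77): all voices busy, STEAL voice 0 (pitch 84, oldest) -> assign | voices=[77 67 87]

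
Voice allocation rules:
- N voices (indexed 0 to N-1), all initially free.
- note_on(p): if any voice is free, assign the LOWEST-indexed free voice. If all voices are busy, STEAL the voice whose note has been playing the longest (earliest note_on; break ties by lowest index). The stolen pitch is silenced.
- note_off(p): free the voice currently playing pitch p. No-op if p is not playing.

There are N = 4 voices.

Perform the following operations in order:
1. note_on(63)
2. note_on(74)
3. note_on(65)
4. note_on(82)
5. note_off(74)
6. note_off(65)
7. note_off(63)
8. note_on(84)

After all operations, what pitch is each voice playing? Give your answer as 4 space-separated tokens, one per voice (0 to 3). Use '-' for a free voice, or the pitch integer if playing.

Op 1: note_on(63): voice 0 is free -> assigned | voices=[63 - - -]
Op 2: note_on(74): voice 1 is free -> assigned | voices=[63 74 - -]
Op 3: note_on(65): voice 2 is free -> assigned | voices=[63 74 65 -]
Op 4: note_on(82): voice 3 is free -> assigned | voices=[63 74 65 82]
Op 5: note_off(74): free voice 1 | voices=[63 - 65 82]
Op 6: note_off(65): free voice 2 | voices=[63 - - 82]
Op 7: note_off(63): free voice 0 | voices=[- - - 82]
Op 8: note_on(84): voice 0 is free -> assigned | voices=[84 - - 82]

Answer: 84 - - 82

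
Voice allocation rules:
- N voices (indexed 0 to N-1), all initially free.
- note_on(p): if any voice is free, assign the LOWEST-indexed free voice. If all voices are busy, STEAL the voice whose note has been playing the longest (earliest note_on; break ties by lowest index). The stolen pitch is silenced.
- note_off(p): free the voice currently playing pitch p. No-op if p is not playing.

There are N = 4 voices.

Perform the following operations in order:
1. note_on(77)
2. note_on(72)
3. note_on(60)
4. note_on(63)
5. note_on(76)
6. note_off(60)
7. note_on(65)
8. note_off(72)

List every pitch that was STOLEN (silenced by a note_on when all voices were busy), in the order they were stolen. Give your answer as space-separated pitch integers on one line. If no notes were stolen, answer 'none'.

Answer: 77

Derivation:
Op 1: note_on(77): voice 0 is free -> assigned | voices=[77 - - -]
Op 2: note_on(72): voice 1 is free -> assigned | voices=[77 72 - -]
Op 3: note_on(60): voice 2 is free -> assigned | voices=[77 72 60 -]
Op 4: note_on(63): voice 3 is free -> assigned | voices=[77 72 60 63]
Op 5: note_on(76): all voices busy, STEAL voice 0 (pitch 77, oldest) -> assign | voices=[76 72 60 63]
Op 6: note_off(60): free voice 2 | voices=[76 72 - 63]
Op 7: note_on(65): voice 2 is free -> assigned | voices=[76 72 65 63]
Op 8: note_off(72): free voice 1 | voices=[76 - 65 63]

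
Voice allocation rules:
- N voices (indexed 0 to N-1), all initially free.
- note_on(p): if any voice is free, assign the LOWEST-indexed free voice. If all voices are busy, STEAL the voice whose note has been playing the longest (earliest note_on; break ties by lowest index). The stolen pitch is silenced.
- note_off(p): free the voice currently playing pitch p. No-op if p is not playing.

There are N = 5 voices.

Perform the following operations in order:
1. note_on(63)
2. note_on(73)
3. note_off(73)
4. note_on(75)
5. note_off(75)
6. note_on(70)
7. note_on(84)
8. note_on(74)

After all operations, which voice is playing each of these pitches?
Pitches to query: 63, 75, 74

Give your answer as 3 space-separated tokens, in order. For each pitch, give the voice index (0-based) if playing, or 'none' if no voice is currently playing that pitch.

Answer: 0 none 3

Derivation:
Op 1: note_on(63): voice 0 is free -> assigned | voices=[63 - - - -]
Op 2: note_on(73): voice 1 is free -> assigned | voices=[63 73 - - -]
Op 3: note_off(73): free voice 1 | voices=[63 - - - -]
Op 4: note_on(75): voice 1 is free -> assigned | voices=[63 75 - - -]
Op 5: note_off(75): free voice 1 | voices=[63 - - - -]
Op 6: note_on(70): voice 1 is free -> assigned | voices=[63 70 - - -]
Op 7: note_on(84): voice 2 is free -> assigned | voices=[63 70 84 - -]
Op 8: note_on(74): voice 3 is free -> assigned | voices=[63 70 84 74 -]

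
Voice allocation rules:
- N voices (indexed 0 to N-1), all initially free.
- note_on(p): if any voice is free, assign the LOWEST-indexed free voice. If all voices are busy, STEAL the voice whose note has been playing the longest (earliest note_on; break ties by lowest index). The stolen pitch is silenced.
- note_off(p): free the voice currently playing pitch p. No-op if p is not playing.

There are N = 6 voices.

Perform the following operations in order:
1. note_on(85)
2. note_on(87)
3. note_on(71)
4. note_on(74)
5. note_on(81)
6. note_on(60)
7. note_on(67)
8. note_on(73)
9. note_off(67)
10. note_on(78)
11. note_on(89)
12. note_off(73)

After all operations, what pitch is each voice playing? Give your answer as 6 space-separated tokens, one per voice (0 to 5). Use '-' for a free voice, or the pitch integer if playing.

Op 1: note_on(85): voice 0 is free -> assigned | voices=[85 - - - - -]
Op 2: note_on(87): voice 1 is free -> assigned | voices=[85 87 - - - -]
Op 3: note_on(71): voice 2 is free -> assigned | voices=[85 87 71 - - -]
Op 4: note_on(74): voice 3 is free -> assigned | voices=[85 87 71 74 - -]
Op 5: note_on(81): voice 4 is free -> assigned | voices=[85 87 71 74 81 -]
Op 6: note_on(60): voice 5 is free -> assigned | voices=[85 87 71 74 81 60]
Op 7: note_on(67): all voices busy, STEAL voice 0 (pitch 85, oldest) -> assign | voices=[67 87 71 74 81 60]
Op 8: note_on(73): all voices busy, STEAL voice 1 (pitch 87, oldest) -> assign | voices=[67 73 71 74 81 60]
Op 9: note_off(67): free voice 0 | voices=[- 73 71 74 81 60]
Op 10: note_on(78): voice 0 is free -> assigned | voices=[78 73 71 74 81 60]
Op 11: note_on(89): all voices busy, STEAL voice 2 (pitch 71, oldest) -> assign | voices=[78 73 89 74 81 60]
Op 12: note_off(73): free voice 1 | voices=[78 - 89 74 81 60]

Answer: 78 - 89 74 81 60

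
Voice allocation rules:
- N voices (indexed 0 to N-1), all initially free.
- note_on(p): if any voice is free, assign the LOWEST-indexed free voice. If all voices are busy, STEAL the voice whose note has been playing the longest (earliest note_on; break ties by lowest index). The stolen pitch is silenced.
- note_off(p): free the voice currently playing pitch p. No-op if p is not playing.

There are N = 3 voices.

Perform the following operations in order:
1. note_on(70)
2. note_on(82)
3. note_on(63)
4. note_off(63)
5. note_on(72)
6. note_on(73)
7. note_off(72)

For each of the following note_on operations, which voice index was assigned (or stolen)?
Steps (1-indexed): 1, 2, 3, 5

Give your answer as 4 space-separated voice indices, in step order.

Op 1: note_on(70): voice 0 is free -> assigned | voices=[70 - -]
Op 2: note_on(82): voice 1 is free -> assigned | voices=[70 82 -]
Op 3: note_on(63): voice 2 is free -> assigned | voices=[70 82 63]
Op 4: note_off(63): free voice 2 | voices=[70 82 -]
Op 5: note_on(72): voice 2 is free -> assigned | voices=[70 82 72]
Op 6: note_on(73): all voices busy, STEAL voice 0 (pitch 70, oldest) -> assign | voices=[73 82 72]
Op 7: note_off(72): free voice 2 | voices=[73 82 -]

Answer: 0 1 2 2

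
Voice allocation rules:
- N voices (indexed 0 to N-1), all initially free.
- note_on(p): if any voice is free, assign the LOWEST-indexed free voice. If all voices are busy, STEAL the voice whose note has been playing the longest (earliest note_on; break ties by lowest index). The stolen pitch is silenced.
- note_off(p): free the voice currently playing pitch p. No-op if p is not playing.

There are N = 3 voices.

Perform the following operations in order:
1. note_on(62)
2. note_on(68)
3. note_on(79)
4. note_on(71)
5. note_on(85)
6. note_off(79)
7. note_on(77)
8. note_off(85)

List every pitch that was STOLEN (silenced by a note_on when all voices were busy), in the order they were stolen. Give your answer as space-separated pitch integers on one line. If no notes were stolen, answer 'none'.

Op 1: note_on(62): voice 0 is free -> assigned | voices=[62 - -]
Op 2: note_on(68): voice 1 is free -> assigned | voices=[62 68 -]
Op 3: note_on(79): voice 2 is free -> assigned | voices=[62 68 79]
Op 4: note_on(71): all voices busy, STEAL voice 0 (pitch 62, oldest) -> assign | voices=[71 68 79]
Op 5: note_on(85): all voices busy, STEAL voice 1 (pitch 68, oldest) -> assign | voices=[71 85 79]
Op 6: note_off(79): free voice 2 | voices=[71 85 -]
Op 7: note_on(77): voice 2 is free -> assigned | voices=[71 85 77]
Op 8: note_off(85): free voice 1 | voices=[71 - 77]

Answer: 62 68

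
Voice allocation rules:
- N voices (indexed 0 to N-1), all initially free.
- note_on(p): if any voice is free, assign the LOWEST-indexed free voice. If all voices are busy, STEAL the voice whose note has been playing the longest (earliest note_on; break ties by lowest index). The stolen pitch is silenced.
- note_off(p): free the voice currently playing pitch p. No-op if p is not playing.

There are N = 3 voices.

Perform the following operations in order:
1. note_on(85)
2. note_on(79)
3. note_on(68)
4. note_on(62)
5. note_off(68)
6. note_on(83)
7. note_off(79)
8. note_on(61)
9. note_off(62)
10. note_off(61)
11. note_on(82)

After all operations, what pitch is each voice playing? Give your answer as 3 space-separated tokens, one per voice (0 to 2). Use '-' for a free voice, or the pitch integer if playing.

Answer: 82 - 83

Derivation:
Op 1: note_on(85): voice 0 is free -> assigned | voices=[85 - -]
Op 2: note_on(79): voice 1 is free -> assigned | voices=[85 79 -]
Op 3: note_on(68): voice 2 is free -> assigned | voices=[85 79 68]
Op 4: note_on(62): all voices busy, STEAL voice 0 (pitch 85, oldest) -> assign | voices=[62 79 68]
Op 5: note_off(68): free voice 2 | voices=[62 79 -]
Op 6: note_on(83): voice 2 is free -> assigned | voices=[62 79 83]
Op 7: note_off(79): free voice 1 | voices=[62 - 83]
Op 8: note_on(61): voice 1 is free -> assigned | voices=[62 61 83]
Op 9: note_off(62): free voice 0 | voices=[- 61 83]
Op 10: note_off(61): free voice 1 | voices=[- - 83]
Op 11: note_on(82): voice 0 is free -> assigned | voices=[82 - 83]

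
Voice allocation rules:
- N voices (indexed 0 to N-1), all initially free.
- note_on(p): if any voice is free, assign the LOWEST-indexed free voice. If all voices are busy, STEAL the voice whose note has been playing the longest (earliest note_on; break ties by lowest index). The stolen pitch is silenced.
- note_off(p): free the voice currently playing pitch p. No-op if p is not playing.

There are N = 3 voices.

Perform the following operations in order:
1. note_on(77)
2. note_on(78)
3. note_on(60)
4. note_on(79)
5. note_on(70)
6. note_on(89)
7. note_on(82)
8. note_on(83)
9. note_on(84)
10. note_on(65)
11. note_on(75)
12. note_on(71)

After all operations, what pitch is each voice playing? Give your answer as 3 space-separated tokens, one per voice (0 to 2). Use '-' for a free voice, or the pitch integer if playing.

Answer: 65 75 71

Derivation:
Op 1: note_on(77): voice 0 is free -> assigned | voices=[77 - -]
Op 2: note_on(78): voice 1 is free -> assigned | voices=[77 78 -]
Op 3: note_on(60): voice 2 is free -> assigned | voices=[77 78 60]
Op 4: note_on(79): all voices busy, STEAL voice 0 (pitch 77, oldest) -> assign | voices=[79 78 60]
Op 5: note_on(70): all voices busy, STEAL voice 1 (pitch 78, oldest) -> assign | voices=[79 70 60]
Op 6: note_on(89): all voices busy, STEAL voice 2 (pitch 60, oldest) -> assign | voices=[79 70 89]
Op 7: note_on(82): all voices busy, STEAL voice 0 (pitch 79, oldest) -> assign | voices=[82 70 89]
Op 8: note_on(83): all voices busy, STEAL voice 1 (pitch 70, oldest) -> assign | voices=[82 83 89]
Op 9: note_on(84): all voices busy, STEAL voice 2 (pitch 89, oldest) -> assign | voices=[82 83 84]
Op 10: note_on(65): all voices busy, STEAL voice 0 (pitch 82, oldest) -> assign | voices=[65 83 84]
Op 11: note_on(75): all voices busy, STEAL voice 1 (pitch 83, oldest) -> assign | voices=[65 75 84]
Op 12: note_on(71): all voices busy, STEAL voice 2 (pitch 84, oldest) -> assign | voices=[65 75 71]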